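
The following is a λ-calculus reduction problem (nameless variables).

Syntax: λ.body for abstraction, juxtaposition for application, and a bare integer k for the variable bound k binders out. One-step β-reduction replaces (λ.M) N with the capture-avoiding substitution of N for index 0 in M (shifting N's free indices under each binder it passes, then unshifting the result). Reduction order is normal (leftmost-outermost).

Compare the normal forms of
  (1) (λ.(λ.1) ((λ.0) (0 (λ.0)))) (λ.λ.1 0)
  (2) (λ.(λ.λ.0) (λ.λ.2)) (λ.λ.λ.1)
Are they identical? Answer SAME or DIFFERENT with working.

Term A:
  start: (λ.(λ.1) ((λ.0) (0 (λ.0)))) (λ.λ.1 0)
  →1  (λ.λ.λ.1 0) ((λ.0) ((λ.λ.1 0) (λ.0)))
  →2  λ.λ.1 0

Term B:
  start: (λ.(λ.λ.0) (λ.λ.2)) (λ.λ.λ.1)
  →1  (λ.λ.0) (λ.λ.λ.λ.λ.1)
  →2  λ.0

Answer: DIFFERENT — A ⇓ λ.λ.1 0, B ⇓ λ.0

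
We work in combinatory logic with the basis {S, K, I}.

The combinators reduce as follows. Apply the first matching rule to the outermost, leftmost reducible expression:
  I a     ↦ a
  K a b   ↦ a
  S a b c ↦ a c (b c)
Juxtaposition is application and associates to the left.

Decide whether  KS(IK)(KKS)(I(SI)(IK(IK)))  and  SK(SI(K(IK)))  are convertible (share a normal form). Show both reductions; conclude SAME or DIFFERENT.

Answer: SAME — A ⇓ SK(SI(KK)), B ⇓ SK(SI(KK))

Reduction:
Term A:
  start: KS(IK)(KKS)(I(SI)(IK(IK)))
  [1] S(KKS)(I(SI)(IK(IK)))
  [2] SK(I(SI)(IK(IK)))
  [3] SK(SI(IK(IK)))
  [4] SK(SI(K(IK)))
  [5] SK(SI(KK))

Term B:
  start: SK(SI(K(IK)))
  [1] SK(SI(KK))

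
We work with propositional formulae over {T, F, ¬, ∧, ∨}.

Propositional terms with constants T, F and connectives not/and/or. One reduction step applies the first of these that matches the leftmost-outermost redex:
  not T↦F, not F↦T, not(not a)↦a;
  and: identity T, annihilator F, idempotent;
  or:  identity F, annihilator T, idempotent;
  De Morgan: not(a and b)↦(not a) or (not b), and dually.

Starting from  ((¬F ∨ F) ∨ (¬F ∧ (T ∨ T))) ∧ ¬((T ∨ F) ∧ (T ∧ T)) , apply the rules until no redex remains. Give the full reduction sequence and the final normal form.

  start: ((¬F ∨ F) ∨ (¬F ∧ (T ∨ T))) ∧ ¬((T ∨ F) ∧ (T ∧ T))
  step 1: (¬F ∨ (¬F ∧ (T ∨ T))) ∧ ¬((T ∨ F) ∧ (T ∧ T))
  step 2: (T ∨ (¬F ∧ (T ∨ T))) ∧ ¬((T ∨ F) ∧ (T ∧ T))
  step 3: T ∧ ¬((T ∨ F) ∧ (T ∧ T))
  step 4: ¬((T ∨ F) ∧ (T ∧ T))
  step 5: ¬(T ∨ F) ∨ ¬(T ∧ T)
  step 6: (¬T ∧ ¬F) ∨ ¬(T ∧ T)
  step 7: (F ∧ ¬F) ∨ ¬(T ∧ T)
  step 8: F ∨ ¬(T ∧ T)
  step 9: ¬(T ∧ T)
  step 10: ¬T ∨ ¬T
  step 11: ¬T
  step 12: F

Answer: normal form = F  (in 12 steps)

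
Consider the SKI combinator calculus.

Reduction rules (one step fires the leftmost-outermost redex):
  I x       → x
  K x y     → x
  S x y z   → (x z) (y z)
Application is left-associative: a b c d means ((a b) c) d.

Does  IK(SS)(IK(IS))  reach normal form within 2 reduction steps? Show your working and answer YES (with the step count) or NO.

Answer: YES — reaches normal form SS in 2 ≤ 2 steps

Working:
  start: IK(SS)(IK(IS))
  [1] K(SS)(IK(IS))
  [2] SS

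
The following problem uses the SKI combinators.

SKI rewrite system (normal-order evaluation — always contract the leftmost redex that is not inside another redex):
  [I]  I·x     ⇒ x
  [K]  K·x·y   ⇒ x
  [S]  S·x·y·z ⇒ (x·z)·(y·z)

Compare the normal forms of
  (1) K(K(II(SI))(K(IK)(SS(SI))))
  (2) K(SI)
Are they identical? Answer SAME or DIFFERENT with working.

Term A:
  start: K(K(II(SI))(K(IK)(SS(SI))))
  →1  K(II(SI))
  →2  K(I(SI))
  →3  K(SI)

Term B:
  start: K(SI)

Answer: SAME — A ⇓ K(SI), B ⇓ K(SI)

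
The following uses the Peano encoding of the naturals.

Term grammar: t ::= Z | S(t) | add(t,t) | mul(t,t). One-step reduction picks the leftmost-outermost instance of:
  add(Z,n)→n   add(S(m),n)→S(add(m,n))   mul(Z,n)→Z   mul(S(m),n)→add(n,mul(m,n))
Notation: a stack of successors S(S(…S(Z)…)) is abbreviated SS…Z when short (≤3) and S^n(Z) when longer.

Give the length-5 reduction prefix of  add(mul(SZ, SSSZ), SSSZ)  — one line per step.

Answer: after 5 steps: S(S(add(add(SZ, mul(Z, SSSZ)), SSSZ)))

Reduction:
  start: add(mul(SZ, SSSZ), SSSZ)
  step 1: add(add(SSSZ, mul(Z, SSSZ)), SSSZ)
  step 2: add(S(add(SSZ, mul(Z, SSSZ))), SSSZ)
  step 3: S(add(add(SSZ, mul(Z, SSSZ)), SSSZ))
  step 4: S(add(S(add(SZ, mul(Z, SSSZ))), SSSZ))
  step 5: S(S(add(add(SZ, mul(Z, SSSZ)), SSSZ)))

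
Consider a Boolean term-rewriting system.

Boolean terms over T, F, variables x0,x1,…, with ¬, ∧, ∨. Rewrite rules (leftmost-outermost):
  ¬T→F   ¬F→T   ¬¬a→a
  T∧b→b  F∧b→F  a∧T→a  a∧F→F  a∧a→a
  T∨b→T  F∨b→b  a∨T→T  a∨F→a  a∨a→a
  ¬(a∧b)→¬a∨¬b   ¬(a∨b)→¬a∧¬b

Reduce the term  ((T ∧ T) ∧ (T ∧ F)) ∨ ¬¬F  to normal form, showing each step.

  start: ((T ∧ T) ∧ (T ∧ F)) ∨ ¬¬F
  step 1: (T ∧ (T ∧ F)) ∨ ¬¬F
  step 2: (T ∧ F) ∨ ¬¬F
  step 3: F ∨ ¬¬F
  step 4: ¬¬F
  step 5: F

Answer: normal form = F  (in 5 steps)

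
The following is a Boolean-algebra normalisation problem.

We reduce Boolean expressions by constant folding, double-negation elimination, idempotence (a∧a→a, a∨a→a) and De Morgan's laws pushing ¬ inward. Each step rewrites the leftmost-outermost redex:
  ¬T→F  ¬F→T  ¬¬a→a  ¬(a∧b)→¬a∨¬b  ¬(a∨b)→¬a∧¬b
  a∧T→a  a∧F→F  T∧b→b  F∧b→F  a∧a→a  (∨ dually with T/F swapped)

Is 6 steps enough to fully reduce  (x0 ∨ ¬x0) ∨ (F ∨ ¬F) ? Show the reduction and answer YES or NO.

  start: (x0 ∨ ¬x0) ∨ (F ∨ ¬F)
  step 1: (x0 ∨ ¬x0) ∨ ¬F
  step 2: (x0 ∨ ¬x0) ∨ T
  step 3: T

Answer: YES — reaches normal form T in 3 ≤ 6 steps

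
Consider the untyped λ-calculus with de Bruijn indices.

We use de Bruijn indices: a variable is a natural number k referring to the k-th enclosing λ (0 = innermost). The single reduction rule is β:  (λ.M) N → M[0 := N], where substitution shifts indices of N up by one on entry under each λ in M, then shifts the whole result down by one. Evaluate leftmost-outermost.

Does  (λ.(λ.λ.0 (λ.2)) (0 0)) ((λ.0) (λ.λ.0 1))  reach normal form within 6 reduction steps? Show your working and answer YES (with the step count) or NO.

  start: (λ.(λ.λ.0 (λ.2)) (0 0)) ((λ.0) (λ.λ.0 1))
  step 1: (λ.λ.0 (λ.2)) ((λ.0) (λ.λ.0 1) ((λ.0) (λ.λ.0 1)))
  step 2: λ.0 (λ.(λ.0) (λ.λ.0 1) ((λ.0) (λ.λ.0 1)))
  step 3: λ.0 (λ.(λ.λ.0 1) ((λ.0) (λ.λ.0 1)))
  step 4: λ.0 (λ.λ.0 ((λ.0) (λ.λ.0 1)))
  step 5: λ.0 (λ.λ.0 (λ.λ.0 1))

Answer: YES — reaches normal form λ.0 (λ.λ.0 (λ.λ.0 1)) in 5 ≤ 6 steps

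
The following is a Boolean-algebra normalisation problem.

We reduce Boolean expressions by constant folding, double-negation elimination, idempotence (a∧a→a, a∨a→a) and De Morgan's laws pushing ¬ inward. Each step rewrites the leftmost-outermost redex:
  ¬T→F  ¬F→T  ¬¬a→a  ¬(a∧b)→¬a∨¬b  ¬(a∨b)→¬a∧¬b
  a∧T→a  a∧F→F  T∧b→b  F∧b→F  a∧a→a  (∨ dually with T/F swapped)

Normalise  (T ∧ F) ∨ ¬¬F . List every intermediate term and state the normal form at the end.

  start: (T ∧ F) ∨ ¬¬F
  [1] F ∨ ¬¬F
  [2] ¬¬F
  [3] F

Answer: normal form = F  (in 3 steps)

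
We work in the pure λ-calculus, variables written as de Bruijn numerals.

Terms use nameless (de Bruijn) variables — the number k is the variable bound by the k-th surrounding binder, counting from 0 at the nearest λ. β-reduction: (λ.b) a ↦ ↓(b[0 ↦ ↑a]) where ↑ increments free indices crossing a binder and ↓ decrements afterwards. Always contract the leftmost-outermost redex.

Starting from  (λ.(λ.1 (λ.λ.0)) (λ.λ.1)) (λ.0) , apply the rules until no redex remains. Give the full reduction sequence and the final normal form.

Answer: normal form = λ.λ.0  (in 3 steps)

Working:
  start: (λ.(λ.1 (λ.λ.0)) (λ.λ.1)) (λ.0)
  →1  (λ.(λ.0) (λ.λ.0)) (λ.λ.1)
  →2  (λ.0) (λ.λ.0)
  →3  λ.λ.0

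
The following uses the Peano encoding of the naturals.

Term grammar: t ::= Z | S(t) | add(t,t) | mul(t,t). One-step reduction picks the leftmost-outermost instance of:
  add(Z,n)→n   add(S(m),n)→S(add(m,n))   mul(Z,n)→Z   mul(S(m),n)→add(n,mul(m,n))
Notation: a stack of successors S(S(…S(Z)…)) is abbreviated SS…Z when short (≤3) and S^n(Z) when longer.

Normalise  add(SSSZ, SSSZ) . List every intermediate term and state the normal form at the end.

  start: add(SSSZ, SSSZ)
  step 1: S(add(SSZ, SSSZ))
  step 2: S(S(add(SZ, SSSZ)))
  step 3: S(S(S(add(Z, SSSZ))))
  step 4: S^6(Z)

Answer: normal form = S^6(Z)  (in 4 steps)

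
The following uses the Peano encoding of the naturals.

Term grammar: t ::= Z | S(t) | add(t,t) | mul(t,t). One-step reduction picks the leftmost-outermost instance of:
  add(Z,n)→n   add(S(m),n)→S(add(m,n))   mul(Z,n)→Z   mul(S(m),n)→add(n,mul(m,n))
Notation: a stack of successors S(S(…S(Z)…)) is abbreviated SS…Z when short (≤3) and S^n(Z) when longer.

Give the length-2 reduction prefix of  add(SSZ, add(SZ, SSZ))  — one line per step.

  start: add(SSZ, add(SZ, SSZ))
  →1  S(add(SZ, add(SZ, SSZ)))
  →2  S(S(add(Z, add(SZ, SSZ))))

Answer: after 2 steps: S(S(add(Z, add(SZ, SSZ))))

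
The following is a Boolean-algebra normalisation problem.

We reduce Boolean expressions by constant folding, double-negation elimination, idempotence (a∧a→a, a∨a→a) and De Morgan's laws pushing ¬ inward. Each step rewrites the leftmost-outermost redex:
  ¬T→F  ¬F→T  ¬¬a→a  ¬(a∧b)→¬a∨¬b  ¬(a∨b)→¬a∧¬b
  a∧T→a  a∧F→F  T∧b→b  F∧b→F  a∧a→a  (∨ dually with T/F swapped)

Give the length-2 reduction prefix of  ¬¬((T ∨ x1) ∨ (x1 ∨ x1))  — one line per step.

  start: ¬¬((T ∨ x1) ∨ (x1 ∨ x1))
  [1] (T ∨ x1) ∨ (x1 ∨ x1)
  [2] T ∨ (x1 ∨ x1)

Answer: after 2 steps: T ∨ (x1 ∨ x1)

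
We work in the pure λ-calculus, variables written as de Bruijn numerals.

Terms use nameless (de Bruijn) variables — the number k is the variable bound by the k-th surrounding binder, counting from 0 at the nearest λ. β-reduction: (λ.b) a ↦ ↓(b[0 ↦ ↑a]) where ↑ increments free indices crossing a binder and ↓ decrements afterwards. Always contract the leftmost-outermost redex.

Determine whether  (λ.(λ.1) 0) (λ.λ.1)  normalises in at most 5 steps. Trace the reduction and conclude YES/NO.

Answer: YES — reaches normal form λ.λ.1 in 2 ≤ 5 steps

Reduction:
  start: (λ.(λ.1) 0) (λ.λ.1)
  step 1: (λ.λ.λ.1) (λ.λ.1)
  step 2: λ.λ.1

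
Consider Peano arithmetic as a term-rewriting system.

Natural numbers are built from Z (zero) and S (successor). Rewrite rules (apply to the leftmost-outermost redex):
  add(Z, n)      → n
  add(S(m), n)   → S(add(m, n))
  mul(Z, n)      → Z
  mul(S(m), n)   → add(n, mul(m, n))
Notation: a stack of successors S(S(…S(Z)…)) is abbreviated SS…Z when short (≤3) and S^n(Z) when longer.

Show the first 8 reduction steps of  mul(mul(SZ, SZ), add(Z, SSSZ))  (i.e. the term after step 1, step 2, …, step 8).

Answer: after 8 steps: S(S(S(mul(add(Z, mul(Z, SZ)), add(Z, SSSZ)))))

Derivation:
  start: mul(mul(SZ, SZ), add(Z, SSSZ))
  step 1: mul(add(SZ, mul(Z, SZ)), add(Z, SSSZ))
  step 2: mul(S(add(Z, mul(Z, SZ))), add(Z, SSSZ))
  step 3: add(add(Z, SSSZ), mul(add(Z, mul(Z, SZ)), add(Z, SSSZ)))
  step 4: add(SSSZ, mul(add(Z, mul(Z, SZ)), add(Z, SSSZ)))
  step 5: S(add(SSZ, mul(add(Z, mul(Z, SZ)), add(Z, SSSZ))))
  step 6: S(S(add(SZ, mul(add(Z, mul(Z, SZ)), add(Z, SSSZ)))))
  step 7: S(S(S(add(Z, mul(add(Z, mul(Z, SZ)), add(Z, SSSZ))))))
  step 8: S(S(S(mul(add(Z, mul(Z, SZ)), add(Z, SSSZ)))))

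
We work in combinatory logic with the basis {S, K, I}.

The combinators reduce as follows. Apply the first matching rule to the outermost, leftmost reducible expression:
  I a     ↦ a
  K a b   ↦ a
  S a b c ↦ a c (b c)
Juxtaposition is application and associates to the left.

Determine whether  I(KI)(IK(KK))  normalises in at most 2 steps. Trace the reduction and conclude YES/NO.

Answer: YES — reaches normal form I in 2 ≤ 2 steps

Derivation:
  start: I(KI)(IK(KK))
  [1] KI(IK(KK))
  [2] I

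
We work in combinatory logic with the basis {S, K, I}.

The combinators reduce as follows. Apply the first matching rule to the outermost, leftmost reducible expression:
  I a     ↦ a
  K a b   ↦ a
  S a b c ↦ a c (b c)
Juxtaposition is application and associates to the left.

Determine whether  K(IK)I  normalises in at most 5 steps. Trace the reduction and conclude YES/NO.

Answer: YES — reaches normal form K in 2 ≤ 5 steps

Working:
  start: K(IK)I
  step 1: IK
  step 2: K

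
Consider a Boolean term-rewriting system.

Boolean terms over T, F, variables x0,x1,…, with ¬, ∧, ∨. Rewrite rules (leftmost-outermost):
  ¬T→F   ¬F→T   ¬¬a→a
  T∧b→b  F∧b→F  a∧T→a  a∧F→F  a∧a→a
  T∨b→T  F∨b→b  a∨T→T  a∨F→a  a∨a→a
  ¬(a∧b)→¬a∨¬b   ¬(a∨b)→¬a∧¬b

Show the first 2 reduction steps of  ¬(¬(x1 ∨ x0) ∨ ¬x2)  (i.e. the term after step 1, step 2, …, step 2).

  start: ¬(¬(x1 ∨ x0) ∨ ¬x2)
  →1  ¬¬(x1 ∨ x0) ∧ ¬¬x2
  →2  (x1 ∨ x0) ∧ ¬¬x2

Answer: after 2 steps: (x1 ∨ x0) ∧ ¬¬x2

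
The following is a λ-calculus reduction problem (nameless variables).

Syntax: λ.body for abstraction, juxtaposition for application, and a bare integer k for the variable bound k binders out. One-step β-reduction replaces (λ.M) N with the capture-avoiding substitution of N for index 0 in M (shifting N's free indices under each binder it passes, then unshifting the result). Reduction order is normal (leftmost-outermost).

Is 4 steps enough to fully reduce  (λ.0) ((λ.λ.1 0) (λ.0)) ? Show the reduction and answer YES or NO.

  start: (λ.0) ((λ.λ.1 0) (λ.0))
  step 1: (λ.λ.1 0) (λ.0)
  step 2: λ.(λ.0) 0
  step 3: λ.0

Answer: YES — reaches normal form λ.0 in 3 ≤ 4 steps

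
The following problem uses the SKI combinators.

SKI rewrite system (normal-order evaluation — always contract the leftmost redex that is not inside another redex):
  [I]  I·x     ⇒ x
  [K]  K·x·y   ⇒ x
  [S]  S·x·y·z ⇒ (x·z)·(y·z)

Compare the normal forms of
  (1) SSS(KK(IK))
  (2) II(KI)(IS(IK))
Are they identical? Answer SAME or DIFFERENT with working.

Term A:
  start: SSS(KK(IK))
  [1] S(KK(IK))(S(KK(IK)))
  [2] SK(S(KK(IK)))
  [3] SK(SK)

Term B:
  start: II(KI)(IS(IK))
  [1] I(KI)(IS(IK))
  [2] KI(IS(IK))
  [3] I

Answer: DIFFERENT — A ⇓ SK(SK), B ⇓ I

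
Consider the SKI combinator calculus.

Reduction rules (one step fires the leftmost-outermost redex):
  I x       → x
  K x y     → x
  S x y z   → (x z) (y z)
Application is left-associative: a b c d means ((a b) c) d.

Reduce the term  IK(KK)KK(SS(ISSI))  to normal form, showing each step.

Answer: normal form = K(SS(SSI))  (in 4 steps)

Derivation:
  start: IK(KK)KK(SS(ISSI))
  step 1: K(KK)KK(SS(ISSI))
  step 2: KKK(SS(ISSI))
  step 3: K(SS(ISSI))
  step 4: K(SS(SSI))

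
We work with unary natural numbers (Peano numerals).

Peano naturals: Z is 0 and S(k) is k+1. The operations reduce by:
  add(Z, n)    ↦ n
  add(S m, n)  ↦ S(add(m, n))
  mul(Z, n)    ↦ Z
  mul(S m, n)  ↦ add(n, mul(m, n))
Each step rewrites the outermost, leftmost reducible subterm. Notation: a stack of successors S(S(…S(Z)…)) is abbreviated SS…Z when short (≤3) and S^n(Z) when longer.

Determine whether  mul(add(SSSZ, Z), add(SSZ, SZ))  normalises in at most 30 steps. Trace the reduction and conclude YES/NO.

  start: mul(add(SSSZ, Z), add(SSZ, SZ))
  [1] mul(S(add(SSZ, Z)), add(SSZ, SZ))
  [2] add(add(SSZ, SZ), mul(add(SSZ, Z), add(SSZ, SZ)))
  [3] add(S(add(SZ, SZ)), mul(add(SSZ, Z), add(SSZ, SZ)))
  [4] S(add(add(SZ, SZ), mul(add(SSZ, Z), add(SSZ, SZ))))
  [5] S(add(S(add(Z, SZ)), mul(add(SSZ, Z), add(SSZ, SZ))))
  [6] S(S(add(add(Z, SZ), mul(add(SSZ, Z), add(SSZ, SZ)))))
  [7] S(S(add(SZ, mul(add(SSZ, Z), add(SSZ, SZ)))))
  [8] S(S(S(add(Z, mul(add(SSZ, Z), add(SSZ, SZ))))))
  [9] S(S(S(mul(add(SSZ, Z), add(SSZ, SZ)))))
  [10] S(S(S(mul(S(add(SZ, Z)), add(SSZ, SZ)))))
  [11] S(S(S(add(add(SSZ, SZ), mul(add(SZ, Z), add(SSZ, SZ))))))
  [12] S(S(S(add(S(add(SZ, SZ)), mul(add(SZ, Z), add(SSZ, SZ))))))
  [13] S(S(S(S(add(add(SZ, SZ), mul(add(SZ, Z), add(SSZ, SZ)))))))
  [14] S(S(S(S(add(S(add(Z, SZ)), mul(add(SZ, Z), add(SSZ, SZ)))))))
  [15] S(S(S(S(S(add(add(Z, SZ), mul(add(SZ, Z), add(SSZ, SZ))))))))
  [16] S(S(S(S(S(add(SZ, mul(add(SZ, Z), add(SSZ, SZ))))))))
  [17] S(S(S(S(S(S(add(Z, mul(add(SZ, Z), add(SSZ, SZ)))))))))
  [18] S(S(S(S(S(S(mul(add(SZ, Z), add(SSZ, SZ))))))))
  [19] S(S(S(S(S(S(mul(S(add(Z, Z)), add(SSZ, SZ))))))))
  [20] S(S(S(S(S(S(add(add(SSZ, SZ), mul(add(Z, Z), add(SSZ, SZ)))))))))
  [21] S(S(S(S(S(S(add(S(add(SZ, SZ)), mul(add(Z, Z), add(SSZ, SZ)))))))))
  [22] S(S(S(S(S(S(S(add(add(SZ, SZ), mul(add(Z, Z), add(SSZ, SZ))))))))))
  [23] S(S(S(S(S(S(S(add(S(add(Z, SZ)), mul(add(Z, Z), add(SSZ, SZ))))))))))
  [24] S(S(S(S(S(S(S(S(add(add(Z, SZ), mul(add(Z, Z), add(SSZ, SZ)))))))))))
  [25] S(S(S(S(S(S(S(S(add(SZ, mul(add(Z, Z), add(SSZ, SZ)))))))))))
  [26] S(S(S(S(S(S(S(S(S(add(Z, mul(add(Z, Z), add(SSZ, SZ))))))))))))
  [27] S(S(S(S(S(S(S(S(S(mul(add(Z, Z), add(SSZ, SZ)))))))))))
  [28] S(S(S(S(S(S(S(S(S(mul(Z, add(SSZ, SZ)))))))))))
  [29] S^9(Z)

Answer: YES — reaches normal form S^9(Z) in 29 ≤ 30 steps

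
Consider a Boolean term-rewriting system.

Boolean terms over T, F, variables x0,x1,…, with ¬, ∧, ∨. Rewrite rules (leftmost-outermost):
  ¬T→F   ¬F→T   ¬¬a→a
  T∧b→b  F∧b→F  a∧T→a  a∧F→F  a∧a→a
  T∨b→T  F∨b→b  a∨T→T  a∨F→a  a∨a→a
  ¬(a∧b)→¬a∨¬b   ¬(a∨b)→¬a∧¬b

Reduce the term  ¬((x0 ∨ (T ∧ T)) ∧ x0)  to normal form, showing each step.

Answer: normal form = ¬x0  (in 7 steps)

Working:
  start: ¬((x0 ∨ (T ∧ T)) ∧ x0)
  step 1: ¬(x0 ∨ (T ∧ T)) ∨ ¬x0
  step 2: (¬x0 ∧ ¬(T ∧ T)) ∨ ¬x0
  step 3: (¬x0 ∧ (¬T ∨ ¬T)) ∨ ¬x0
  step 4: (¬x0 ∧ ¬T) ∨ ¬x0
  step 5: (¬x0 ∧ F) ∨ ¬x0
  step 6: F ∨ ¬x0
  step 7: ¬x0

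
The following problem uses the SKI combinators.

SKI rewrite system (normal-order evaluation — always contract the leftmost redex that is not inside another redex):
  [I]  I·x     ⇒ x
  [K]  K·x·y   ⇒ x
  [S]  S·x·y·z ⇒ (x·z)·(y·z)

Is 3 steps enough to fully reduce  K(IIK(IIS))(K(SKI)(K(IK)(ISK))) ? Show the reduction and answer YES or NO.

  start: K(IIK(IIS))(K(SKI)(K(IK)(ISK)))
  [1] IIK(IIS)
  [2] IK(IIS)
  [3] K(IIS)

Answer: NO — after 3 steps the term is K(IIS), not yet normal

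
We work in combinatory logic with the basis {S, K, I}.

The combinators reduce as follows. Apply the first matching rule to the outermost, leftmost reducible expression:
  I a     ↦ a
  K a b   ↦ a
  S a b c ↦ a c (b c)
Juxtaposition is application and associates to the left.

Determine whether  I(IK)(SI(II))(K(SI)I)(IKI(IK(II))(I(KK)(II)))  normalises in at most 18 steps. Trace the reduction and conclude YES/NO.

Answer: YES — reaches normal form KK in 17 ≤ 18 steps

Derivation:
  start: I(IK)(SI(II))(K(SI)I)(IKI(IK(II))(I(KK)(II)))
  [1] IK(SI(II))(K(SI)I)(IKI(IK(II))(I(KK)(II)))
  [2] K(SI(II))(K(SI)I)(IKI(IK(II))(I(KK)(II)))
  [3] SI(II)(IKI(IK(II))(I(KK)(II)))
  [4] I(IKI(IK(II))(I(KK)(II)))(II(IKI(IK(II))(I(KK)(II))))
  [5] IKI(IK(II))(I(KK)(II))(II(IKI(IK(II))(I(KK)(II))))
  [6] KI(IK(II))(I(KK)(II))(II(IKI(IK(II))(I(KK)(II))))
  [7] I(I(KK)(II))(II(IKI(IK(II))(I(KK)(II))))
  [8] I(KK)(II)(II(IKI(IK(II))(I(KK)(II))))
  [9] KK(II)(II(IKI(IK(II))(I(KK)(II))))
  [10] K(II(IKI(IK(II))(I(KK)(II))))
  [11] K(I(IKI(IK(II))(I(KK)(II))))
  [12] K(IKI(IK(II))(I(KK)(II)))
  [13] K(KI(IK(II))(I(KK)(II)))
  [14] K(I(I(KK)(II)))
  [15] K(I(KK)(II))
  [16] K(KK(II))
  [17] KK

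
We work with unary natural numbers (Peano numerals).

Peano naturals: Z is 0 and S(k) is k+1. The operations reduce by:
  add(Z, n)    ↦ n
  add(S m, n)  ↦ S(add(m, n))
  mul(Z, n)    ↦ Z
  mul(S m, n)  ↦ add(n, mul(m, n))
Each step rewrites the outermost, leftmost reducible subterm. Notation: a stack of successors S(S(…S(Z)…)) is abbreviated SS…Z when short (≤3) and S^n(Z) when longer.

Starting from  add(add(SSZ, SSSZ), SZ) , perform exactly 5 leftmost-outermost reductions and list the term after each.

  start: add(add(SSZ, SSSZ), SZ)
  →1  add(S(add(SZ, SSSZ)), SZ)
  →2  S(add(add(SZ, SSSZ), SZ))
  →3  S(add(S(add(Z, SSSZ)), SZ))
  →4  S(S(add(add(Z, SSSZ), SZ)))
  →5  S(S(add(SSSZ, SZ)))

Answer: after 5 steps: S(S(add(SSSZ, SZ)))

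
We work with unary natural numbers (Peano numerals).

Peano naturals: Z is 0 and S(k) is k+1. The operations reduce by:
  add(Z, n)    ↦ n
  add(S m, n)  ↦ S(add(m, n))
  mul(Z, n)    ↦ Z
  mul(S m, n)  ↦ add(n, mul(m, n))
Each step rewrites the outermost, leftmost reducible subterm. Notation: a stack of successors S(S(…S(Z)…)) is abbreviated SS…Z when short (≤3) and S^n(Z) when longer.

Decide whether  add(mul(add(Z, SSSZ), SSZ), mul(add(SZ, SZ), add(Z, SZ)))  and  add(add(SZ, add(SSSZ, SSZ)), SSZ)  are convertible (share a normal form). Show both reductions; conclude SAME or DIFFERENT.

Answer: SAME — A ⇓ S^8(Z), B ⇓ S^8(Z)

Reduction:
Term A:
  start: add(mul(add(Z, SSSZ), SSZ), mul(add(SZ, SZ), add(Z, SZ)))
  step 1: add(mul(SSSZ, SSZ), mul(add(SZ, SZ), add(Z, SZ)))
  step 2: add(add(SSZ, mul(SSZ, SSZ)), mul(add(SZ, SZ), add(Z, SZ)))
  step 3: add(S(add(SZ, mul(SSZ, SSZ))), mul(add(SZ, SZ), add(Z, SZ)))
  step 4: S(add(add(SZ, mul(SSZ, SSZ)), mul(add(SZ, SZ), add(Z, SZ))))
  step 5: S(add(S(add(Z, mul(SSZ, SSZ))), mul(add(SZ, SZ), add(Z, SZ))))
  step 6: S(S(add(add(Z, mul(SSZ, SSZ)), mul(add(SZ, SZ), add(Z, SZ)))))
  step 7: S(S(add(mul(SSZ, SSZ), mul(add(SZ, SZ), add(Z, SZ)))))
  step 8: S(S(add(add(SSZ, mul(SZ, SSZ)), mul(add(SZ, SZ), add(Z, SZ)))))
  step 9: S(S(add(S(add(SZ, mul(SZ, SSZ))), mul(add(SZ, SZ), add(Z, SZ)))))
  step 10: S(S(S(add(add(SZ, mul(SZ, SSZ)), mul(add(SZ, SZ), add(Z, SZ))))))
  step 11: S(S(S(add(S(add(Z, mul(SZ, SSZ))), mul(add(SZ, SZ), add(Z, SZ))))))
  step 12: S(S(S(S(add(add(Z, mul(SZ, SSZ)), mul(add(SZ, SZ), add(Z, SZ)))))))
  step 13: S(S(S(S(add(mul(SZ, SSZ), mul(add(SZ, SZ), add(Z, SZ)))))))
  step 14: S(S(S(S(add(add(SSZ, mul(Z, SSZ)), mul(add(SZ, SZ), add(Z, SZ)))))))
  step 15: S(S(S(S(add(S(add(SZ, mul(Z, SSZ))), mul(add(SZ, SZ), add(Z, SZ)))))))
  step 16: S(S(S(S(S(add(add(SZ, mul(Z, SSZ)), mul(add(SZ, SZ), add(Z, SZ))))))))
  step 17: S(S(S(S(S(add(S(add(Z, mul(Z, SSZ))), mul(add(SZ, SZ), add(Z, SZ))))))))
  step 18: S(S(S(S(S(S(add(add(Z, mul(Z, SSZ)), mul(add(SZ, SZ), add(Z, SZ)))))))))
  step 19: S(S(S(S(S(S(add(mul(Z, SSZ), mul(add(SZ, SZ), add(Z, SZ)))))))))
  step 20: S(S(S(S(S(S(add(Z, mul(add(SZ, SZ), add(Z, SZ)))))))))
  step 21: S(S(S(S(S(S(mul(add(SZ, SZ), add(Z, SZ))))))))
  step 22: S(S(S(S(S(S(mul(S(add(Z, SZ)), add(Z, SZ))))))))
  step 23: S(S(S(S(S(S(add(add(Z, SZ), mul(add(Z, SZ), add(Z, SZ)))))))))
  step 24: S(S(S(S(S(S(add(SZ, mul(add(Z, SZ), add(Z, SZ)))))))))
  step 25: S(S(S(S(S(S(S(add(Z, mul(add(Z, SZ), add(Z, SZ))))))))))
  step 26: S(S(S(S(S(S(S(mul(add(Z, SZ), add(Z, SZ)))))))))
  step 27: S(S(S(S(S(S(S(mul(SZ, add(Z, SZ)))))))))
  step 28: S(S(S(S(S(S(S(add(add(Z, SZ), mul(Z, add(Z, SZ))))))))))
  step 29: S(S(S(S(S(S(S(add(SZ, mul(Z, add(Z, SZ))))))))))
  step 30: S(S(S(S(S(S(S(S(add(Z, mul(Z, add(Z, SZ)))))))))))
  step 31: S(S(S(S(S(S(S(S(mul(Z, add(Z, SZ))))))))))
  step 32: S^8(Z)

Term B:
  start: add(add(SZ, add(SSSZ, SSZ)), SSZ)
  step 1: add(S(add(Z, add(SSSZ, SSZ))), SSZ)
  step 2: S(add(add(Z, add(SSSZ, SSZ)), SSZ))
  step 3: S(add(add(SSSZ, SSZ), SSZ))
  step 4: S(add(S(add(SSZ, SSZ)), SSZ))
  step 5: S(S(add(add(SSZ, SSZ), SSZ)))
  step 6: S(S(add(S(add(SZ, SSZ)), SSZ)))
  step 7: S(S(S(add(add(SZ, SSZ), SSZ))))
  step 8: S(S(S(add(S(add(Z, SSZ)), SSZ))))
  step 9: S(S(S(S(add(add(Z, SSZ), SSZ)))))
  step 10: S(S(S(S(add(SSZ, SSZ)))))
  step 11: S(S(S(S(S(add(SZ, SSZ))))))
  step 12: S(S(S(S(S(S(add(Z, SSZ)))))))
  step 13: S^8(Z)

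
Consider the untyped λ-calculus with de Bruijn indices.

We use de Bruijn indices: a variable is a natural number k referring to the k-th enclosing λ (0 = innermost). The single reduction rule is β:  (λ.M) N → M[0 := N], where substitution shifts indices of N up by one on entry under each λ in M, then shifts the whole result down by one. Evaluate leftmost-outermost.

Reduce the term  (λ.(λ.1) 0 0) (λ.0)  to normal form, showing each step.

  start: (λ.(λ.1) 0 0) (λ.0)
  →1  (λ.λ.0) (λ.0) (λ.0)
  →2  (λ.0) (λ.0)
  →3  λ.0

Answer: normal form = λ.0  (in 3 steps)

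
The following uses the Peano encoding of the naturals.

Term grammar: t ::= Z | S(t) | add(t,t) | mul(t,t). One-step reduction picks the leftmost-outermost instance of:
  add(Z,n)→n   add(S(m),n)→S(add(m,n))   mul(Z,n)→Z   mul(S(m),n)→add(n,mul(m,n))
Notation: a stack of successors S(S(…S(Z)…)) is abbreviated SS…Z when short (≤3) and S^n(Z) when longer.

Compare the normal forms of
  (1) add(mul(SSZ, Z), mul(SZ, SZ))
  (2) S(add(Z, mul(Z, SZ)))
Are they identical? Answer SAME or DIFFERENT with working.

Term A:
  start: add(mul(SSZ, Z), mul(SZ, SZ))
  [1] add(add(Z, mul(SZ, Z)), mul(SZ, SZ))
  [2] add(mul(SZ, Z), mul(SZ, SZ))
  [3] add(add(Z, mul(Z, Z)), mul(SZ, SZ))
  [4] add(mul(Z, Z), mul(SZ, SZ))
  [5] add(Z, mul(SZ, SZ))
  [6] mul(SZ, SZ)
  [7] add(SZ, mul(Z, SZ))
  [8] S(add(Z, mul(Z, SZ)))
  [9] S(mul(Z, SZ))
  [10] SZ

Term B:
  start: S(add(Z, mul(Z, SZ)))
  [1] S(mul(Z, SZ))
  [2] SZ

Answer: SAME — A ⇓ SZ, B ⇓ SZ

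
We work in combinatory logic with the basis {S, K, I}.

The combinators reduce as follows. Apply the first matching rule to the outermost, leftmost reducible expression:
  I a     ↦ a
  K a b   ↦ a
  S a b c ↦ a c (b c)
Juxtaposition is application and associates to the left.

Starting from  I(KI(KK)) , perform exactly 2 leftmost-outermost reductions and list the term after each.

Answer: after 2 steps: I

Working:
  start: I(KI(KK))
  [1] KI(KK)
  [2] I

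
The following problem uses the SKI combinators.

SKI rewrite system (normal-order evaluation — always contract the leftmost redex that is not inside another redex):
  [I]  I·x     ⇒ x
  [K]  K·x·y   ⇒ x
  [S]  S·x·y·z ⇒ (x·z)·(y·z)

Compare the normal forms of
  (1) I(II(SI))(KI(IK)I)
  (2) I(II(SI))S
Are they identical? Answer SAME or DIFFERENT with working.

Answer: DIFFERENT — A ⇓ SII, B ⇓ SIS

Derivation:
Term A:
  start: I(II(SI))(KI(IK)I)
  step 1: II(SI)(KI(IK)I)
  step 2: I(SI)(KI(IK)I)
  step 3: SI(KI(IK)I)
  step 4: SI(II)
  step 5: SII

Term B:
  start: I(II(SI))S
  step 1: II(SI)S
  step 2: I(SI)S
  step 3: SIS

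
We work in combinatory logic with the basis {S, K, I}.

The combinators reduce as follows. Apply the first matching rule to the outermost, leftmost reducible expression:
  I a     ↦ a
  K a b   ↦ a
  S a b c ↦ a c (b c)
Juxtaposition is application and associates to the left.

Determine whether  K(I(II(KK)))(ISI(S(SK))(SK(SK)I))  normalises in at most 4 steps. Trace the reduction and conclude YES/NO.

Answer: YES — reaches normal form KK in 4 ≤ 4 steps

Derivation:
  start: K(I(II(KK)))(ISI(S(SK))(SK(SK)I))
  →1  I(II(KK))
  →2  II(KK)
  →3  I(KK)
  →4  KK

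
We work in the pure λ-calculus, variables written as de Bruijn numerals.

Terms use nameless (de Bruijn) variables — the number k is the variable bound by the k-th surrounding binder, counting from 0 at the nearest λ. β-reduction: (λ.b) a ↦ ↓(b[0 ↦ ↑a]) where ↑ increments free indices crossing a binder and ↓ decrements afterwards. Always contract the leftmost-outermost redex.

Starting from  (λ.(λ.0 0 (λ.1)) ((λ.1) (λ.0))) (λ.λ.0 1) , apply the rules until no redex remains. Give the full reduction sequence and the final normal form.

  start: (λ.(λ.0 0 (λ.1)) ((λ.1) (λ.0))) (λ.λ.0 1)
  step 1: (λ.0 0 (λ.1)) ((λ.λ.λ.0 1) (λ.0))
  step 2: (λ.λ.λ.0 1) (λ.0) ((λ.λ.λ.0 1) (λ.0)) (λ.(λ.λ.λ.0 1) (λ.0))
  step 3: (λ.λ.0 1) ((λ.λ.λ.0 1) (λ.0)) (λ.(λ.λ.λ.0 1) (λ.0))
  step 4: (λ.0 ((λ.λ.λ.0 1) (λ.0))) (λ.(λ.λ.λ.0 1) (λ.0))
  step 5: (λ.(λ.λ.λ.0 1) (λ.0)) ((λ.λ.λ.0 1) (λ.0))
  step 6: (λ.λ.λ.0 1) (λ.0)
  step 7: λ.λ.0 1

Answer: normal form = λ.λ.0 1  (in 7 steps)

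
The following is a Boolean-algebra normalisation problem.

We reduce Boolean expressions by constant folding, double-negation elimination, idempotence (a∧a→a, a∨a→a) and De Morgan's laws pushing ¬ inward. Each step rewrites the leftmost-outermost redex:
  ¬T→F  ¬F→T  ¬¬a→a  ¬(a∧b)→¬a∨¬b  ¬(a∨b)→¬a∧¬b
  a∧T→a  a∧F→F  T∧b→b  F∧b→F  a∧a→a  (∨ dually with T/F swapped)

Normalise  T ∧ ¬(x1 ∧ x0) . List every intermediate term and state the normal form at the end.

  start: T ∧ ¬(x1 ∧ x0)
  step 1: ¬(x1 ∧ x0)
  step 2: ¬x1 ∨ ¬x0

Answer: normal form = ¬x1 ∨ ¬x0  (in 2 steps)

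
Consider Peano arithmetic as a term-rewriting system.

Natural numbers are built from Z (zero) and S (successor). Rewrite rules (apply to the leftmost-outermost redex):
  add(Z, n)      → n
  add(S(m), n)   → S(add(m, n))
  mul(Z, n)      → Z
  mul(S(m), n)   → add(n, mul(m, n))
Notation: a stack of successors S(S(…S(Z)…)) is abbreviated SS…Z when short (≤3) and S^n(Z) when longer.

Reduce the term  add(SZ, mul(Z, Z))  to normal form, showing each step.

Answer: normal form = SZ  (in 3 steps)

Reduction:
  start: add(SZ, mul(Z, Z))
  →1  S(add(Z, mul(Z, Z)))
  →2  S(mul(Z, Z))
  →3  SZ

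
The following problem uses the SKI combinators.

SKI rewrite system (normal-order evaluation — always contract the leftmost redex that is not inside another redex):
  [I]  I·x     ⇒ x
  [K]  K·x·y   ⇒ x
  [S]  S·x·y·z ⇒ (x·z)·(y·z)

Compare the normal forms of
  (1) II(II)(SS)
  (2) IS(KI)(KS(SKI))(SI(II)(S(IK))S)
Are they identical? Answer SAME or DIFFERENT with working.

Answer: SAME — A ⇓ SS, B ⇓ SS

Working:
Term A:
  start: II(II)(SS)
  [1] I(II)(SS)
  [2] II(SS)
  [3] I(SS)
  [4] SS

Term B:
  start: IS(KI)(KS(SKI))(SI(II)(S(IK))S)
  [1] S(KI)(KS(SKI))(SI(II)(S(IK))S)
  [2] KI(SI(II)(S(IK))S)(KS(SKI)(SI(II)(S(IK))S))
  [3] I(KS(SKI)(SI(II)(S(IK))S))
  [4] KS(SKI)(SI(II)(S(IK))S)
  [5] S(SI(II)(S(IK))S)
  [6] S(I(S(IK))(II(S(IK)))S)
  [7] S(S(IK)(II(S(IK)))S)
  [8] S(IKS(II(S(IK))S))
  [9] S(KS(II(S(IK))S))
  [10] SS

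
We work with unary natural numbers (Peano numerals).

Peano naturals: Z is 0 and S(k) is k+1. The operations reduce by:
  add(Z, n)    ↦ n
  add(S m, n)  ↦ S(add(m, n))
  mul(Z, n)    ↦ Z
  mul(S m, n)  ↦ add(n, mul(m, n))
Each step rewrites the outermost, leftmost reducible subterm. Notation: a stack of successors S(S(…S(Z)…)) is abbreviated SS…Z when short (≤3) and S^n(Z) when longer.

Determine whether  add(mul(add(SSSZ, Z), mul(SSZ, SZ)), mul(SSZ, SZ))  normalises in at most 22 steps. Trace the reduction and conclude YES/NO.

Answer: NO — after 22 steps the term is S(S(S(add(add(add(SZ, mul(Z, SZ)), mul(add(SZ, Z), mul(SSZ, SZ))), mul(SSZ, SZ))))), not yet normal

Working:
  start: add(mul(add(SSSZ, Z), mul(SSZ, SZ)), mul(SSZ, SZ))
  [1] add(mul(S(add(SSZ, Z)), mul(SSZ, SZ)), mul(SSZ, SZ))
  [2] add(add(mul(SSZ, SZ), mul(add(SSZ, Z), mul(SSZ, SZ))), mul(SSZ, SZ))
  [3] add(add(add(SZ, mul(SZ, SZ)), mul(add(SSZ, Z), mul(SSZ, SZ))), mul(SSZ, SZ))
  [4] add(add(S(add(Z, mul(SZ, SZ))), mul(add(SSZ, Z), mul(SSZ, SZ))), mul(SSZ, SZ))
  [5] add(S(add(add(Z, mul(SZ, SZ)), mul(add(SSZ, Z), mul(SSZ, SZ)))), mul(SSZ, SZ))
  [6] S(add(add(add(Z, mul(SZ, SZ)), mul(add(SSZ, Z), mul(SSZ, SZ))), mul(SSZ, SZ)))
  [7] S(add(add(mul(SZ, SZ), mul(add(SSZ, Z), mul(SSZ, SZ))), mul(SSZ, SZ)))
  [8] S(add(add(add(SZ, mul(Z, SZ)), mul(add(SSZ, Z), mul(SSZ, SZ))), mul(SSZ, SZ)))
  [9] S(add(add(S(add(Z, mul(Z, SZ))), mul(add(SSZ, Z), mul(SSZ, SZ))), mul(SSZ, SZ)))
  [10] S(add(S(add(add(Z, mul(Z, SZ)), mul(add(SSZ, Z), mul(SSZ, SZ)))), mul(SSZ, SZ)))
  [11] S(S(add(add(add(Z, mul(Z, SZ)), mul(add(SSZ, Z), mul(SSZ, SZ))), mul(SSZ, SZ))))
  [12] S(S(add(add(mul(Z, SZ), mul(add(SSZ, Z), mul(SSZ, SZ))), mul(SSZ, SZ))))
  [13] S(S(add(add(Z, mul(add(SSZ, Z), mul(SSZ, SZ))), mul(SSZ, SZ))))
  [14] S(S(add(mul(add(SSZ, Z), mul(SSZ, SZ)), mul(SSZ, SZ))))
  [15] S(S(add(mul(S(add(SZ, Z)), mul(SSZ, SZ)), mul(SSZ, SZ))))
  [16] S(S(add(add(mul(SSZ, SZ), mul(add(SZ, Z), mul(SSZ, SZ))), mul(SSZ, SZ))))
  [17] S(S(add(add(add(SZ, mul(SZ, SZ)), mul(add(SZ, Z), mul(SSZ, SZ))), mul(SSZ, SZ))))
  [18] S(S(add(add(S(add(Z, mul(SZ, SZ))), mul(add(SZ, Z), mul(SSZ, SZ))), mul(SSZ, SZ))))
  [19] S(S(add(S(add(add(Z, mul(SZ, SZ)), mul(add(SZ, Z), mul(SSZ, SZ)))), mul(SSZ, SZ))))
  [20] S(S(S(add(add(add(Z, mul(SZ, SZ)), mul(add(SZ, Z), mul(SSZ, SZ))), mul(SSZ, SZ)))))
  [21] S(S(S(add(add(mul(SZ, SZ), mul(add(SZ, Z), mul(SSZ, SZ))), mul(SSZ, SZ)))))
  [22] S(S(S(add(add(add(SZ, mul(Z, SZ)), mul(add(SZ, Z), mul(SSZ, SZ))), mul(SSZ, SZ)))))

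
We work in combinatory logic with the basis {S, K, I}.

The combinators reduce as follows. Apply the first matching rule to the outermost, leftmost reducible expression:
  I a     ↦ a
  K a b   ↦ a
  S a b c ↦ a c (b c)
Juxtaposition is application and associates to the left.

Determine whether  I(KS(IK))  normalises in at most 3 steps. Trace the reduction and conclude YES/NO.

Answer: YES — reaches normal form S in 2 ≤ 3 steps

Reduction:
  start: I(KS(IK))
  →1  KS(IK)
  →2  S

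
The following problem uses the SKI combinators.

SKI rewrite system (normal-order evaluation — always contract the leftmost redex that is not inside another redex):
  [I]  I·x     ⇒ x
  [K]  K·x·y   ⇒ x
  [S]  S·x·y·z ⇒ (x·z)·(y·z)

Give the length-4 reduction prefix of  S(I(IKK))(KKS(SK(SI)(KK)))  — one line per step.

  start: S(I(IKK))(KKS(SK(SI)(KK)))
  step 1: S(IKK)(KKS(SK(SI)(KK)))
  step 2: S(KK)(KKS(SK(SI)(KK)))
  step 3: S(KK)(K(SK(SI)(KK)))
  step 4: S(KK)(K(K(KK)(SI(KK))))

Answer: after 4 steps: S(KK)(K(K(KK)(SI(KK))))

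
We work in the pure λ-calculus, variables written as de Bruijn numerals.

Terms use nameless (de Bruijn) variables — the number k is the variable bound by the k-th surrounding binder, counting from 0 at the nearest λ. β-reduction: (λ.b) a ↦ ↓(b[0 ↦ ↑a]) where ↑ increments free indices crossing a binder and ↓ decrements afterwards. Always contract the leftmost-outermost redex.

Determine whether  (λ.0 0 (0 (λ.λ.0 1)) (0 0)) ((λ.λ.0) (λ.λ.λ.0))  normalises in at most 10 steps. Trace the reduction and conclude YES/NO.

Answer: NO — after 10 steps the term is λ.0 ((λ.λ.0) (λ.λ.λ.0)), not yet normal

Derivation:
  start: (λ.0 0 (0 (λ.λ.0 1)) (0 0)) ((λ.λ.0) (λ.λ.λ.0))
  [1] (λ.λ.0) (λ.λ.λ.0) ((λ.λ.0) (λ.λ.λ.0)) ((λ.λ.0) (λ.λ.λ.0) (λ.λ.0 1)) ((λ.λ.0) (λ.λ.λ.0) ((λ.λ.0) (λ.λ.λ.0)))
  [2] (λ.0) ((λ.λ.0) (λ.λ.λ.0)) ((λ.λ.0) (λ.λ.λ.0) (λ.λ.0 1)) ((λ.λ.0) (λ.λ.λ.0) ((λ.λ.0) (λ.λ.λ.0)))
  [3] (λ.λ.0) (λ.λ.λ.0) ((λ.λ.0) (λ.λ.λ.0) (λ.λ.0 1)) ((λ.λ.0) (λ.λ.λ.0) ((λ.λ.0) (λ.λ.λ.0)))
  [4] (λ.0) ((λ.λ.0) (λ.λ.λ.0) (λ.λ.0 1)) ((λ.λ.0) (λ.λ.λ.0) ((λ.λ.0) (λ.λ.λ.0)))
  [5] (λ.λ.0) (λ.λ.λ.0) (λ.λ.0 1) ((λ.λ.0) (λ.λ.λ.0) ((λ.λ.0) (λ.λ.λ.0)))
  [6] (λ.0) (λ.λ.0 1) ((λ.λ.0) (λ.λ.λ.0) ((λ.λ.0) (λ.λ.λ.0)))
  [7] (λ.λ.0 1) ((λ.λ.0) (λ.λ.λ.0) ((λ.λ.0) (λ.λ.λ.0)))
  [8] λ.0 ((λ.λ.0) (λ.λ.λ.0) ((λ.λ.0) (λ.λ.λ.0)))
  [9] λ.0 ((λ.0) ((λ.λ.0) (λ.λ.λ.0)))
  [10] λ.0 ((λ.λ.0) (λ.λ.λ.0))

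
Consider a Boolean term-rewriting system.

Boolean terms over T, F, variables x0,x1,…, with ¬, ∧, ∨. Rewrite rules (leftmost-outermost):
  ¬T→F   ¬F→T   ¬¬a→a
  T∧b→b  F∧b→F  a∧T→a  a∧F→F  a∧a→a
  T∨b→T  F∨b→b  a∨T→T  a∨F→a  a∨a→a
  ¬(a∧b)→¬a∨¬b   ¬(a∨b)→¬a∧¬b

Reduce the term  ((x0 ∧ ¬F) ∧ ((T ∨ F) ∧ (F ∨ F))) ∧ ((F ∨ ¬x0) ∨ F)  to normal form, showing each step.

  start: ((x0 ∧ ¬F) ∧ ((T ∨ F) ∧ (F ∨ F))) ∧ ((F ∨ ¬x0) ∨ F)
  →1  ((x0 ∧ T) ∧ ((T ∨ F) ∧ (F ∨ F))) ∧ ((F ∨ ¬x0) ∨ F)
  →2  (x0 ∧ ((T ∨ F) ∧ (F ∨ F))) ∧ ((F ∨ ¬x0) ∨ F)
  →3  (x0 ∧ (T ∧ (F ∨ F))) ∧ ((F ∨ ¬x0) ∨ F)
  →4  (x0 ∧ (F ∨ F)) ∧ ((F ∨ ¬x0) ∨ F)
  →5  (x0 ∧ F) ∧ ((F ∨ ¬x0) ∨ F)
  →6  F ∧ ((F ∨ ¬x0) ∨ F)
  →7  F

Answer: normal form = F  (in 7 steps)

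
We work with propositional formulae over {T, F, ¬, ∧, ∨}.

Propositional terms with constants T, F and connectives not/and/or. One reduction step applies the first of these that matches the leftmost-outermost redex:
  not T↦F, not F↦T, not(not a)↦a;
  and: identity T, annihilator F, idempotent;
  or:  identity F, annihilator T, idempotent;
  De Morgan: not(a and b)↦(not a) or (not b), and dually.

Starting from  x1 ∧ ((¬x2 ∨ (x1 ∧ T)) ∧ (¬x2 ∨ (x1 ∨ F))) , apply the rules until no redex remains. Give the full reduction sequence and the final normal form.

Answer: normal form = x1 ∧ (¬x2 ∨ x1)  (in 3 steps)

Reduction:
  start: x1 ∧ ((¬x2 ∨ (x1 ∧ T)) ∧ (¬x2 ∨ (x1 ∨ F)))
  [1] x1 ∧ ((¬x2 ∨ x1) ∧ (¬x2 ∨ (x1 ∨ F)))
  [2] x1 ∧ ((¬x2 ∨ x1) ∧ (¬x2 ∨ x1))
  [3] x1 ∧ (¬x2 ∨ x1)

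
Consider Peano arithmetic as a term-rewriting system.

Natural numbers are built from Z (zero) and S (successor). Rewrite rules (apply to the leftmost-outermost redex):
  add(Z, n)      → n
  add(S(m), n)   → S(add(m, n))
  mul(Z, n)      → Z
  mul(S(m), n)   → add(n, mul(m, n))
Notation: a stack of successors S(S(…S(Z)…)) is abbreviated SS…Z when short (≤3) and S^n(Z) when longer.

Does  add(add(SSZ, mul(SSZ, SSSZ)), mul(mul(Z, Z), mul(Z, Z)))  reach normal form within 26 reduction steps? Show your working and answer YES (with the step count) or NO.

Answer: YES — reaches normal form S^8(Z) in 25 ≤ 26 steps

Working:
  start: add(add(SSZ, mul(SSZ, SSSZ)), mul(mul(Z, Z), mul(Z, Z)))
  →1  add(S(add(SZ, mul(SSZ, SSSZ))), mul(mul(Z, Z), mul(Z, Z)))
  →2  S(add(add(SZ, mul(SSZ, SSSZ)), mul(mul(Z, Z), mul(Z, Z))))
  →3  S(add(S(add(Z, mul(SSZ, SSSZ))), mul(mul(Z, Z), mul(Z, Z))))
  →4  S(S(add(add(Z, mul(SSZ, SSSZ)), mul(mul(Z, Z), mul(Z, Z)))))
  →5  S(S(add(mul(SSZ, SSSZ), mul(mul(Z, Z), mul(Z, Z)))))
  →6  S(S(add(add(SSSZ, mul(SZ, SSSZ)), mul(mul(Z, Z), mul(Z, Z)))))
  →7  S(S(add(S(add(SSZ, mul(SZ, SSSZ))), mul(mul(Z, Z), mul(Z, Z)))))
  →8  S(S(S(add(add(SSZ, mul(SZ, SSSZ)), mul(mul(Z, Z), mul(Z, Z))))))
  →9  S(S(S(add(S(add(SZ, mul(SZ, SSSZ))), mul(mul(Z, Z), mul(Z, Z))))))
  →10  S(S(S(S(add(add(SZ, mul(SZ, SSSZ)), mul(mul(Z, Z), mul(Z, Z)))))))
  →11  S(S(S(S(add(S(add(Z, mul(SZ, SSSZ))), mul(mul(Z, Z), mul(Z, Z)))))))
  →12  S(S(S(S(S(add(add(Z, mul(SZ, SSSZ)), mul(mul(Z, Z), mul(Z, Z))))))))
  →13  S(S(S(S(S(add(mul(SZ, SSSZ), mul(mul(Z, Z), mul(Z, Z))))))))
  →14  S(S(S(S(S(add(add(SSSZ, mul(Z, SSSZ)), mul(mul(Z, Z), mul(Z, Z))))))))
  →15  S(S(S(S(S(add(S(add(SSZ, mul(Z, SSSZ))), mul(mul(Z, Z), mul(Z, Z))))))))
  →16  S(S(S(S(S(S(add(add(SSZ, mul(Z, SSSZ)), mul(mul(Z, Z), mul(Z, Z)))))))))
  →17  S(S(S(S(S(S(add(S(add(SZ, mul(Z, SSSZ))), mul(mul(Z, Z), mul(Z, Z)))))))))
  →18  S(S(S(S(S(S(S(add(add(SZ, mul(Z, SSSZ)), mul(mul(Z, Z), mul(Z, Z))))))))))
  →19  S(S(S(S(S(S(S(add(S(add(Z, mul(Z, SSSZ))), mul(mul(Z, Z), mul(Z, Z))))))))))
  →20  S(S(S(S(S(S(S(S(add(add(Z, mul(Z, SSSZ)), mul(mul(Z, Z), mul(Z, Z)))))))))))
  →21  S(S(S(S(S(S(S(S(add(mul(Z, SSSZ), mul(mul(Z, Z), mul(Z, Z)))))))))))
  →22  S(S(S(S(S(S(S(S(add(Z, mul(mul(Z, Z), mul(Z, Z)))))))))))
  →23  S(S(S(S(S(S(S(S(mul(mul(Z, Z), mul(Z, Z))))))))))
  →24  S(S(S(S(S(S(S(S(mul(Z, mul(Z, Z))))))))))
  →25  S^8(Z)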